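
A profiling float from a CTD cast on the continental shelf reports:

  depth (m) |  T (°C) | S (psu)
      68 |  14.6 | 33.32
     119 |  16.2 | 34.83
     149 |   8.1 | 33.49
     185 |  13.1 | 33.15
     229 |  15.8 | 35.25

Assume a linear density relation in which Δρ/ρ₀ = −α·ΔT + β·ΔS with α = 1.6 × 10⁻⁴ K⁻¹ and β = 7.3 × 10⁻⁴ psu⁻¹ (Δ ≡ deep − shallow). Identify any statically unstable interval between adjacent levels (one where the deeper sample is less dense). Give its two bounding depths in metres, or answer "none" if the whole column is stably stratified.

Evaluate Δρ/ρ₀ = −αΔT + βΔS across each adjacent pair:
  68–119 m: −αΔT+βΔS = −(1.6 × 10⁻⁴)(+1.6)+(7.3 × 10⁻⁴)(+1.51) = 8.5 × 10⁻⁴ → stable
  119–149 m: −αΔT+βΔS = −(1.6 × 10⁻⁴)(-8.1)+(7.3 × 10⁻⁴)(-1.34) = 3.2 × 10⁻⁴ → stable
  149–185 m: −αΔT+βΔS = −(1.6 × 10⁻⁴)(+5.0)+(7.3 × 10⁻⁴)(-0.34) = -1.0 × 10⁻³ → UNSTABLE
  185–229 m: −αΔT+βΔS = −(1.6 × 10⁻⁴)(+2.7)+(7.3 × 10⁻⁴)(+2.10) = 1.1 × 10⁻³ → stable
The 149–185 m interval has Δρ < 0: lighter water underlies denser water.

149–185 m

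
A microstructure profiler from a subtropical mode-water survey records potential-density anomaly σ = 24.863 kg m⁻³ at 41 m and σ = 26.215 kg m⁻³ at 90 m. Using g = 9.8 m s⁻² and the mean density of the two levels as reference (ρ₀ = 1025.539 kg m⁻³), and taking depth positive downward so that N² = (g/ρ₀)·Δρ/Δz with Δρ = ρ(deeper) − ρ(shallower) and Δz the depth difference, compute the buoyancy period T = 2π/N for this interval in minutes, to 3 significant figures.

6.45 min

Δρ = 1026.215 − 1024.863 = 1.352 kg m⁻³ over Δz = 90 − 41 = 49 m.
N² = (9.8/1025.539) × (1.352/49) = 2.6367 × 10⁻⁴ s⁻².
N = √(2.6367 × 10⁻⁴) = 0.016238 rad s⁻¹, so T = 2π/N = 386.94 s = 6.4490 min ≈ 6.45 min.
Since Δρ > 0 the layer is stably stratified.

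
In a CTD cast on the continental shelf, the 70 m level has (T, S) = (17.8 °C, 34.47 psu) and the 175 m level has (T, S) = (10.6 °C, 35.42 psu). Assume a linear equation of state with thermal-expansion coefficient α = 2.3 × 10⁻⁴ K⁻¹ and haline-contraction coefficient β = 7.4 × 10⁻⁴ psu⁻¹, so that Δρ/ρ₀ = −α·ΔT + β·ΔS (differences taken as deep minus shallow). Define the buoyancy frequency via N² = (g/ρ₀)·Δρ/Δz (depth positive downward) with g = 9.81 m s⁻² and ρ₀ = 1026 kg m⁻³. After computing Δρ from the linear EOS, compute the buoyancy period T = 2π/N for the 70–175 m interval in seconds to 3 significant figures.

ΔT = -7.2 K, ΔS = +0.95 psu (deep − shallow).
Δρ/ρ₀ = −αΔT + βΔS = 1.656 × 10⁻³ + 7.03 × 10⁻⁴ = 2.359 × 10⁻³, so Δρ ≈ 2.420 kg m⁻³.
N² = (g/ρ₀)·Δρ/Δz = g·(Δρ/ρ₀)/Δz = 9.81 × 2.359 × 10⁻³ / 105 = 2.2040 × 10⁻⁴ s⁻².
N = √(2.2040 × 10⁻⁴) = 0.014846 rad s⁻¹ → T = 2π/N = 423.22 s ≈ 423 s.

423 s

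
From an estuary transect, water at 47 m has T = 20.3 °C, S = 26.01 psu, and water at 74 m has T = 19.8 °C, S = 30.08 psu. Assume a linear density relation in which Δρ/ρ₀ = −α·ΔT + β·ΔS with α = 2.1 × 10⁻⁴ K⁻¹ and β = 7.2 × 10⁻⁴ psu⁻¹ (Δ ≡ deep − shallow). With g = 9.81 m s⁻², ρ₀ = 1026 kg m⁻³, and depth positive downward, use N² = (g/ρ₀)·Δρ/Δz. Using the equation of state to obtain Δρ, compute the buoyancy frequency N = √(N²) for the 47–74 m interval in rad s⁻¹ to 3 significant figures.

ΔT = -0.5 K, ΔS = +4.07 psu (deep − shallow).
Δρ/ρ₀ = −αΔT + βΔS = 1.05 × 10⁻⁴ + 2.9304 × 10⁻³ = 3.0354 × 10⁻³, so Δρ ≈ 3.114 kg m⁻³.
N² = (g/ρ₀)·Δρ/Δz = g·(Δρ/ρ₀)/Δz = 9.81 × 3.0354 × 10⁻³ / 27 = 1.1029 × 10⁻³ s⁻².
N = √(1.1029 × 10⁻³) = 0.033210 rad s⁻¹ ≈ 0.0332 rad s⁻¹.

0.0332 rad s⁻¹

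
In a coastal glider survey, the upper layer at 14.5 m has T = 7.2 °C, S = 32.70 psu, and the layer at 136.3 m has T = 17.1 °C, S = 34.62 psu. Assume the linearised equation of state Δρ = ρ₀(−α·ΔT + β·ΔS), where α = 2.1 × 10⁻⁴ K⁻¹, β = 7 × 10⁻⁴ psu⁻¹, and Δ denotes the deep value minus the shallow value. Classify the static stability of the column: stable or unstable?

unstable

ΔT = 17.1 − 7.2 = +9.9 K and ΔS = 34.62 − 32.70 = +1.92 psu (deep − shallow).
−αΔT = -2.079 × 10⁻³; βΔS = 1.344 × 10⁻³; sum Δρ/ρ₀ = -7.35 × 10⁻⁴.
Δρ/ρ₀ < 0, so Δρ < 0: deeper water is lighter → statically unstable; the column would overturn.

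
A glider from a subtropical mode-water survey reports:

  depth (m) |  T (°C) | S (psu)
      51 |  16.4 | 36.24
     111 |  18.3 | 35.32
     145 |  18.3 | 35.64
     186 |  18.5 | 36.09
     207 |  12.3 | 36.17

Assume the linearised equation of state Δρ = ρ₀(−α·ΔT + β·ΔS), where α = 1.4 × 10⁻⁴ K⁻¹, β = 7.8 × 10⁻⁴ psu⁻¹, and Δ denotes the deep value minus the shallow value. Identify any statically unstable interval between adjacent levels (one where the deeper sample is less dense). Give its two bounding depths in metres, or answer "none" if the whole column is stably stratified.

51–111 m

Evaluate Δρ/ρ₀ = −αΔT + βΔS across each adjacent pair:
  51–111 m: −αΔT+βΔS = −(1.4 × 10⁻⁴)(+1.9)+(7.8 × 10⁻⁴)(-0.92) = -9.8 × 10⁻⁴ → UNSTABLE
  111–145 m: −αΔT+βΔS = −(1.4 × 10⁻⁴)(+0.0)+(7.8 × 10⁻⁴)(+0.32) = 2.5 × 10⁻⁴ → stable
  145–186 m: −αΔT+βΔS = −(1.4 × 10⁻⁴)(+0.2)+(7.8 × 10⁻⁴)(+0.45) = 3.2 × 10⁻⁴ → stable
  186–207 m: −αΔT+βΔS = −(1.4 × 10⁻⁴)(-6.2)+(7.8 × 10⁻⁴)(+0.08) = 9.3 × 10⁻⁴ → stable
The 51–111 m interval has Δρ < 0: lighter water underlies denser water.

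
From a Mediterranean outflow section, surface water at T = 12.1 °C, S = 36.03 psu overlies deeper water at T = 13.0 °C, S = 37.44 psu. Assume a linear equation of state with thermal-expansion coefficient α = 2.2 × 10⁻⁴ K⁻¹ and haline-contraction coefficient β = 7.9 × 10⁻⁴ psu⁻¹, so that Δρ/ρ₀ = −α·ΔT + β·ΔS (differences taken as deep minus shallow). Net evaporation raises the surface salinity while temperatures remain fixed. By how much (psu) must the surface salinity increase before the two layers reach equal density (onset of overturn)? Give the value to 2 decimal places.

Neutral buoyancy requires −α(T_deep − T_surf) + β(S_deep − S_surf′) = 0.
S_surf′ = S_deep − (α/β)·ΔT = 37.44 − (2.2 × 10⁻⁴/7.9 × 10⁻⁴)·(+0.9) = 37.1894 psu.
Increase required: 37.1894 − 36.03 = 1.1594 psu.

1.16 psu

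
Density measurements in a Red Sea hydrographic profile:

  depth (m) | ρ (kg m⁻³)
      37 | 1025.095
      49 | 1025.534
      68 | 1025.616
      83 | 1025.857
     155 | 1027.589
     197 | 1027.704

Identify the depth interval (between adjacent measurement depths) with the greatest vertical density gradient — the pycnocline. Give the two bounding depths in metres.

37–49 m

Compute the density gradient over each adjacent pair:
  37–49 m: Δρ/Δz = 0.439/12 = 0.037 kg m⁻⁴
  49–68 m: Δρ/Δz = 0.082/19 = 4.3 × 10⁻³ kg m⁻⁴
  68–83 m: Δρ/Δz = 0.241/15 = 0.016 kg m⁻⁴
  83–155 m: Δρ/Δz = 1.732/72 = 0.024 kg m⁻⁴
  155–197 m: Δρ/Δz = 0.115/42 = 2.7 × 10⁻³ kg m⁻⁴
The largest gradient is in the 37–49 m interval — the pycnocline.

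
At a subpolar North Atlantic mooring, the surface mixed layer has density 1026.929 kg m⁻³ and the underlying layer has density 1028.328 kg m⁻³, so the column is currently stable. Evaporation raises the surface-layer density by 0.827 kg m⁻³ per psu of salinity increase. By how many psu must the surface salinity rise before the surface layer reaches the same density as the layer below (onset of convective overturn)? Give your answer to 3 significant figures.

Density deficit of the surface layer: 1028.328 − 1026.929 = 1.399 kg m⁻³.
Required change = 1.399 / 0.827 = 1.69 psu.

1.69 psu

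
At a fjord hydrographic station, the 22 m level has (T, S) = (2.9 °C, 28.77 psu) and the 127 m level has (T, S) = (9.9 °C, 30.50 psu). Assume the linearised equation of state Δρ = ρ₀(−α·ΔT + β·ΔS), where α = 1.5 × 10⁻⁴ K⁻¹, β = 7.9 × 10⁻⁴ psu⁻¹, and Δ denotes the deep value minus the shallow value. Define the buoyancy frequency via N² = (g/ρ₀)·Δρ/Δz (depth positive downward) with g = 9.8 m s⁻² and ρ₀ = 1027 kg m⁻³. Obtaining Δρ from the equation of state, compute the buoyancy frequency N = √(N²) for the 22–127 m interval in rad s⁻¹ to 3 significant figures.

ΔT = +7.0 K, ΔS = +1.73 psu (deep − shallow).
Δρ/ρ₀ = −αΔT + βΔS = -1.05 × 10⁻³ + 1.3667 × 10⁻³ = 3.167 × 10⁻⁴, so Δρ ≈ 0.3253 kg m⁻³.
N² = (g/ρ₀)·Δρ/Δz = g·(Δρ/ρ₀)/Δz = 9.8 × 3.167 × 10⁻⁴ / 105 = 2.9559 × 10⁻⁵ s⁻².
N = √(2.9559 × 10⁻⁵) = 5.4368 × 10⁻³ rad s⁻¹ ≈ 5.44 × 10⁻³ rad s⁻¹.

5.44 × 10⁻³ rad s⁻¹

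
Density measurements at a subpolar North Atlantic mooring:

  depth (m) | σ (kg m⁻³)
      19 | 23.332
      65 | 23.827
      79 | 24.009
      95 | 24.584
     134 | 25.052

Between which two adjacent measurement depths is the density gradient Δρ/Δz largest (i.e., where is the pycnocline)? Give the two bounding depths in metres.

Compute the density gradient over each adjacent pair:
  19–65 m: Δρ/Δz = 0.495/46 = 0.011 kg m⁻⁴
  65–79 m: Δρ/Δz = 0.182/14 = 0.013 kg m⁻⁴
  79–95 m: Δρ/Δz = 0.575/16 = 0.036 kg m⁻⁴
  95–134 m: Δρ/Δz = 0.468/39 = 0.012 kg m⁻⁴
The largest gradient is in the 79–95 m interval — the pycnocline.

79–95 m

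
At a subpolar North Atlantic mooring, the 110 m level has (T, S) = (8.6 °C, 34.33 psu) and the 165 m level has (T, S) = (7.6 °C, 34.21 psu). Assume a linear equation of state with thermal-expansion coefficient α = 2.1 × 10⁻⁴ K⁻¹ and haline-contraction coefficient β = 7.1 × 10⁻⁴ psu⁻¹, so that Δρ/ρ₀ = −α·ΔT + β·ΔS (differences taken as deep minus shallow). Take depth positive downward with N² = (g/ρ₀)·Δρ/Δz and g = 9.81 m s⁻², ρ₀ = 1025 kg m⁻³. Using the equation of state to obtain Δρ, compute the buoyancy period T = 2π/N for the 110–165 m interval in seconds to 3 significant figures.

1.33 × 10³ s

ΔT = -1.0 K, ΔS = -0.12 psu (deep − shallow).
Δρ/ρ₀ = −αΔT + βΔS = 2.10 × 10⁻⁴ − 8.52 × 10⁻⁵ = 1.248 × 10⁻⁴, so Δρ ≈ 0.1279 kg m⁻³.
N² = (g/ρ₀)·Δρ/Δz = g·(Δρ/ρ₀)/Δz = 9.81 × 1.248 × 10⁻⁴ / 55 = 2.2260 × 10⁻⁵ s⁻².
N = √(2.2260 × 10⁻⁵) = 4.7181 × 10⁻³ rad s⁻¹ → T = 2π/N = 1.3317 × 10³ s ≈ 1.33 × 10³ s.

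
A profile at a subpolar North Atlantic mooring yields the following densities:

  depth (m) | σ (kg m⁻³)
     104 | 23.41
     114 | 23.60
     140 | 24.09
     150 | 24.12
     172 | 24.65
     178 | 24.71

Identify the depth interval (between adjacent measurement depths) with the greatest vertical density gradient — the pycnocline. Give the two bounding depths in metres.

Compute the density gradient over each adjacent pair:
  104–114 m: Δρ/Δz = 0.19/10 = 0.019 kg m⁻⁴
  114–140 m: Δρ/Δz = 0.49/26 = 0.019 kg m⁻⁴
  140–150 m: Δρ/Δz = 0.03/10 = 3.0 × 10⁻³ kg m⁻⁴
  150–172 m: Δρ/Δz = 0.53/22 = 0.024 kg m⁻⁴
  172–178 m: Δρ/Δz = 0.06/6 = 0.010 kg m⁻⁴
The largest gradient is in the 150–172 m interval — the pycnocline.

150–172 m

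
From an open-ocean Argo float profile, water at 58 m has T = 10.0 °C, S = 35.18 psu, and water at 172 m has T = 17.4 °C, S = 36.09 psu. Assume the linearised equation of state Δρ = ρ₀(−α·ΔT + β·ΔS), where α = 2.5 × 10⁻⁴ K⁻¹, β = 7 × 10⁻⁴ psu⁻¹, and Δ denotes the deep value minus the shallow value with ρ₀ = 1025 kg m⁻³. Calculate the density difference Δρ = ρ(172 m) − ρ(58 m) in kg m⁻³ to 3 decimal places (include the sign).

-1.243 kg m⁻³

ΔT = +7.4 K, ΔS = +0.91 psu (deep − shallow).
Δρ/ρ₀ = −(2.5 × 10⁻⁴)(+7.4) + (7 × 10⁻⁴)(+0.91) = -1.213 × 10⁻³.
Δρ = 1025 × (-1.213 × 10⁻³) = -1.243 kg m⁻³.
Negative Δρ: lighter below, statically unstable.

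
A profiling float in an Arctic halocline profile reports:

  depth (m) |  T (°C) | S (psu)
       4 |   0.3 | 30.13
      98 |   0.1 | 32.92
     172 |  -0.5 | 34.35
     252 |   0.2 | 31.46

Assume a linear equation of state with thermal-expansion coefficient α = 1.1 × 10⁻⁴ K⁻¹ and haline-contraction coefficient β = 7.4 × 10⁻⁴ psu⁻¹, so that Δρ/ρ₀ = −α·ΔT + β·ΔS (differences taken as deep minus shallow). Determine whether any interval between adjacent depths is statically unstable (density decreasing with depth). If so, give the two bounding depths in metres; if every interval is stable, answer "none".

172–252 m

Evaluate Δρ/ρ₀ = −αΔT + βΔS across each adjacent pair:
  4–98 m: −αΔT+βΔS = −(1.1 × 10⁻⁴)(-0.2)+(7.4 × 10⁻⁴)(+2.79) = 2.1 × 10⁻³ → stable
  98–172 m: −αΔT+βΔS = −(1.1 × 10⁻⁴)(-0.6)+(7.4 × 10⁻⁴)(+1.43) = 1.1 × 10⁻³ → stable
  172–252 m: −αΔT+βΔS = −(1.1 × 10⁻⁴)(+0.7)+(7.4 × 10⁻⁴)(-2.89) = -2.2 × 10⁻³ → UNSTABLE
The 172–252 m interval has Δρ < 0: lighter water underlies denser water.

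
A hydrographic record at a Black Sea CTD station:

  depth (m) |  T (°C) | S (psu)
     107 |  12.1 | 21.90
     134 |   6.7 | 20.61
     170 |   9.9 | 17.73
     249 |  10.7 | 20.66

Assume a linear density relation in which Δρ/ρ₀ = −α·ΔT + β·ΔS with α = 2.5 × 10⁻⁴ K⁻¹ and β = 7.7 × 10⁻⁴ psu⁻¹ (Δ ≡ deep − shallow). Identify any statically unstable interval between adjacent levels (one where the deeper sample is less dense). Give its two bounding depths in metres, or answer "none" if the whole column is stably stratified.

134–170 m

Evaluate Δρ/ρ₀ = −αΔT + βΔS across each adjacent pair:
  107–134 m: −αΔT+βΔS = −(2.5 × 10⁻⁴)(-5.4)+(7.7 × 10⁻⁴)(-1.29) = 3.6 × 10⁻⁴ → stable
  134–170 m: −αΔT+βΔS = −(2.5 × 10⁻⁴)(+3.2)+(7.7 × 10⁻⁴)(-2.88) = -3.0 × 10⁻³ → UNSTABLE
  170–249 m: −αΔT+βΔS = −(2.5 × 10⁻⁴)(+0.8)+(7.7 × 10⁻⁴)(+2.93) = 2.1 × 10⁻³ → stable
The 134–170 m interval has Δρ < 0: lighter water underlies denser water.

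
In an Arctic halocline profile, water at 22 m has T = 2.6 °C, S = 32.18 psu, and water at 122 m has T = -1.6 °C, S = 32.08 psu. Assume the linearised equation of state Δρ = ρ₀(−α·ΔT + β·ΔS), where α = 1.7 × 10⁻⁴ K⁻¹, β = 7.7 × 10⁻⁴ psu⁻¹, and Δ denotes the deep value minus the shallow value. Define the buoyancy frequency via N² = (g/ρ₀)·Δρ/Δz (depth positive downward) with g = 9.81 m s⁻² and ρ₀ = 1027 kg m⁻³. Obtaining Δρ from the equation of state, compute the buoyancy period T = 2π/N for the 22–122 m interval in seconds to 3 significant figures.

ΔT = -4.2 K, ΔS = -0.10 psu (deep − shallow).
Δρ/ρ₀ = −αΔT + βΔS = 7.14 × 10⁻⁴ − 7.70 × 10⁻⁵ = 6.37 × 10⁻⁴, so Δρ ≈ 0.6542 kg m⁻³.
N² = (g/ρ₀)·Δρ/Δz = g·(Δρ/ρ₀)/Δz = 9.81 × 6.37 × 10⁻⁴ / 100 = 6.2490 × 10⁻⁵ s⁻².
N = √(6.2490 × 10⁻⁵) = 7.9051 × 10⁻³ rad s⁻¹ → T = 2π/N = 794.83 s ≈ 795 s.

795 s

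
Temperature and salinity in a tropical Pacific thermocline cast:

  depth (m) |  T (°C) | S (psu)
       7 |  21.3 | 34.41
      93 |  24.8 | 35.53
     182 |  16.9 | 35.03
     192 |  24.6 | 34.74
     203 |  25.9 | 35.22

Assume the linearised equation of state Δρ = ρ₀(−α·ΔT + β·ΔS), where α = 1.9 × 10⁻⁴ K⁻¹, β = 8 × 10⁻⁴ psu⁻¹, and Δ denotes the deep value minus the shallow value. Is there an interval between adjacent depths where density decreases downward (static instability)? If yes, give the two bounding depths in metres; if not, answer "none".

182–192 m

Evaluate Δρ/ρ₀ = −αΔT + βΔS across each adjacent pair:
  7–93 m: −αΔT+βΔS = −(1.9 × 10⁻⁴)(+3.5)+(8 × 10⁻⁴)(+1.12) = 2.3 × 10⁻⁴ → stable
  93–182 m: −αΔT+βΔS = −(1.9 × 10⁻⁴)(-7.9)+(8 × 10⁻⁴)(-0.50) = 1.1 × 10⁻³ → stable
  182–192 m: −αΔT+βΔS = −(1.9 × 10⁻⁴)(+7.7)+(8 × 10⁻⁴)(-0.29) = -1.7 × 10⁻³ → UNSTABLE
  192–203 m: −αΔT+βΔS = −(1.9 × 10⁻⁴)(+1.3)+(8 × 10⁻⁴)(+0.48) = 1.4 × 10⁻⁴ → stable
The 182–192 m interval has Δρ < 0: lighter water underlies denser water.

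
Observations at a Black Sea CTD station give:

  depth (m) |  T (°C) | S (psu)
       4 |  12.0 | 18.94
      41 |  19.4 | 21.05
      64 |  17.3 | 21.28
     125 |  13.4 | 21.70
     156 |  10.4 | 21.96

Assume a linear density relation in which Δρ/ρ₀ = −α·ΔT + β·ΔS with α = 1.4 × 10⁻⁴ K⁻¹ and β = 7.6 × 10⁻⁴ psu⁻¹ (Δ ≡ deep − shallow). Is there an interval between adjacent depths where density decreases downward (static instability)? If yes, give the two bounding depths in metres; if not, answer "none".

none

Evaluate Δρ/ρ₀ = −αΔT + βΔS across each adjacent pair:
  4–41 m: −αΔT+βΔS = −(1.4 × 10⁻⁴)(+7.4)+(7.6 × 10⁻⁴)(+2.11) = 5.7 × 10⁻⁴ → stable
  41–64 m: −αΔT+βΔS = −(1.4 × 10⁻⁴)(-2.1)+(7.6 × 10⁻⁴)(+0.23) = 4.7 × 10⁻⁴ → stable
  64–125 m: −αΔT+βΔS = −(1.4 × 10⁻⁴)(-3.9)+(7.6 × 10⁻⁴)(+0.42) = 8.7 × 10⁻⁴ → stable
  125–156 m: −αΔT+βΔS = −(1.4 × 10⁻⁴)(-3.0)+(7.6 × 10⁻⁴)(+0.26) = 6.2 × 10⁻⁴ → stable
Every interval has Δρ > 0: the column is stably stratified throughout.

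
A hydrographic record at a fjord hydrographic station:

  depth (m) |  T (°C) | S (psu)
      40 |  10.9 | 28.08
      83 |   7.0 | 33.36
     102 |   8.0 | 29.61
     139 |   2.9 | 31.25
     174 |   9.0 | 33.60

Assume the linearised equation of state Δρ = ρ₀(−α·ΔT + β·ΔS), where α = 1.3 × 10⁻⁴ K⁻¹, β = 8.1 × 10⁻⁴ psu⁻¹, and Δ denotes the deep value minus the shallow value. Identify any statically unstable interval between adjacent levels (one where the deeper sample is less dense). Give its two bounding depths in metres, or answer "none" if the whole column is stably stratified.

83–102 m

Evaluate Δρ/ρ₀ = −αΔT + βΔS across each adjacent pair:
  40–83 m: −αΔT+βΔS = −(1.3 × 10⁻⁴)(-3.9)+(8.1 × 10⁻⁴)(+5.28) = 4.8 × 10⁻³ → stable
  83–102 m: −αΔT+βΔS = −(1.3 × 10⁻⁴)(+1.0)+(8.1 × 10⁻⁴)(-3.75) = -3.2 × 10⁻³ → UNSTABLE
  102–139 m: −αΔT+βΔS = −(1.3 × 10⁻⁴)(-5.1)+(8.1 × 10⁻⁴)(+1.64) = 2.0 × 10⁻³ → stable
  139–174 m: −αΔT+βΔS = −(1.3 × 10⁻⁴)(+6.1)+(8.1 × 10⁻⁴)(+2.35) = 1.1 × 10⁻³ → stable
The 83–102 m interval has Δρ < 0: lighter water underlies denser water.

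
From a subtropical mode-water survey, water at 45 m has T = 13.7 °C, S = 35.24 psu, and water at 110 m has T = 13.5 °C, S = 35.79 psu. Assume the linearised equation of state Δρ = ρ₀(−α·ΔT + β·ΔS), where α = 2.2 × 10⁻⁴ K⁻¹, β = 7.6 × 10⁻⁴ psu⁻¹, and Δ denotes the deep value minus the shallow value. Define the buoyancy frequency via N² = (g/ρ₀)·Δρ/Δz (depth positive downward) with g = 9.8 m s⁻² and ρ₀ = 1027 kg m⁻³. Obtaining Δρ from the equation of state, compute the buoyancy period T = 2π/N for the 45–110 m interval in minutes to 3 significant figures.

ΔT = -0.2 K, ΔS = +0.55 psu (deep − shallow).
Δρ/ρ₀ = −αΔT + βΔS = 4.40 × 10⁻⁵ + 4.18 × 10⁻⁴ = 4.62 × 10⁻⁴, so Δρ ≈ 0.4745 kg m⁻³.
N² = (g/ρ₀)·Δρ/Δz = g·(Δρ/ρ₀)/Δz = 9.8 × 4.62 × 10⁻⁴ / 65 = 6.9655 × 10⁻⁵ s⁻².
N = √(6.9655 × 10⁻⁵) = 8.3460 × 10⁻³ rad s⁻¹ → T = 2π/N = 752.84 s = 12.547 min ≈ 12.5 min.

12.5 min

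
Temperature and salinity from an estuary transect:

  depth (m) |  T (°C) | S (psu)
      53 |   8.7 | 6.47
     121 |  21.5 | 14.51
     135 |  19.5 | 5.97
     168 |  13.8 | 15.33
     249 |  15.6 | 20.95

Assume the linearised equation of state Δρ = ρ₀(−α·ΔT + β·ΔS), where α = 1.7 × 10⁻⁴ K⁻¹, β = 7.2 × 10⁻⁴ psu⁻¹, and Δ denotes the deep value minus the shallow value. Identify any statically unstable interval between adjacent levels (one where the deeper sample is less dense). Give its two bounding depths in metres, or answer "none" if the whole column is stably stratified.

Evaluate Δρ/ρ₀ = −αΔT + βΔS across each adjacent pair:
  53–121 m: −αΔT+βΔS = −(1.7 × 10⁻⁴)(+12.8)+(7.2 × 10⁻⁴)(+8.04) = 3.6 × 10⁻³ → stable
  121–135 m: −αΔT+βΔS = −(1.7 × 10⁻⁴)(-2.0)+(7.2 × 10⁻⁴)(-8.54) = -5.8 × 10⁻³ → UNSTABLE
  135–168 m: −αΔT+βΔS = −(1.7 × 10⁻⁴)(-5.7)+(7.2 × 10⁻⁴)(+9.36) = 7.7 × 10⁻³ → stable
  168–249 m: −αΔT+βΔS = −(1.7 × 10⁻⁴)(+1.8)+(7.2 × 10⁻⁴)(+5.62) = 3.7 × 10⁻³ → stable
The 121–135 m interval has Δρ < 0: lighter water underlies denser water.

121–135 m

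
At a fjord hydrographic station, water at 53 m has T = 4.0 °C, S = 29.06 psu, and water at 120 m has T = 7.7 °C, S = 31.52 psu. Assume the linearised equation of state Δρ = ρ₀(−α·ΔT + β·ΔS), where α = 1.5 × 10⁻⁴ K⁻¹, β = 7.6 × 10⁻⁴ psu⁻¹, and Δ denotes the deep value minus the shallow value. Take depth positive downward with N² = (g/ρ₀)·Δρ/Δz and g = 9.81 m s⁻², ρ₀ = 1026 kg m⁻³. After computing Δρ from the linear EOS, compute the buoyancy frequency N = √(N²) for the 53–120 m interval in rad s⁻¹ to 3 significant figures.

0.0139 rad s⁻¹

ΔT = +3.7 K, ΔS = +2.46 psu (deep − shallow).
Δρ/ρ₀ = −αΔT + βΔS = -5.55 × 10⁻⁴ + 1.8696 × 10⁻³ = 1.3146 × 10⁻³, so Δρ ≈ 1.349 kg m⁻³.
N² = (g/ρ₀)·Δρ/Δz = g·(Δρ/ρ₀)/Δz = 9.81 × 1.3146 × 10⁻³ / 67 = 1.9248 × 10⁻⁴ s⁻².
N = √(1.9248 × 10⁻⁴) = 0.013874 rad s⁻¹ ≈ 0.0139 rad s⁻¹.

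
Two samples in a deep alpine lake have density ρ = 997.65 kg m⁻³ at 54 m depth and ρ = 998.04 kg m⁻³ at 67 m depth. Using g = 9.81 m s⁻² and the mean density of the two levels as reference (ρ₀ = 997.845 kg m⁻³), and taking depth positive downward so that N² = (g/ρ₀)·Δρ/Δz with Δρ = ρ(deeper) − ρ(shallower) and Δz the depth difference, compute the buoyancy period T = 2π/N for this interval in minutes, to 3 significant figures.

6.10 min

Δρ = 998.04 − 997.65 = 0.39 kg m⁻³ over Δz = 67 − 54 = 13 m.
N² = (9.81/997.845) × (0.39/13) = 2.9494 × 10⁻⁴ s⁻².
N = √(2.9494 × 10⁻⁴) = 0.017174 rad s⁻¹, so T = 2π/N = 365.85 s = 6.0975 min ≈ 6.10 min.
A positive N² confirms static stability across the interval.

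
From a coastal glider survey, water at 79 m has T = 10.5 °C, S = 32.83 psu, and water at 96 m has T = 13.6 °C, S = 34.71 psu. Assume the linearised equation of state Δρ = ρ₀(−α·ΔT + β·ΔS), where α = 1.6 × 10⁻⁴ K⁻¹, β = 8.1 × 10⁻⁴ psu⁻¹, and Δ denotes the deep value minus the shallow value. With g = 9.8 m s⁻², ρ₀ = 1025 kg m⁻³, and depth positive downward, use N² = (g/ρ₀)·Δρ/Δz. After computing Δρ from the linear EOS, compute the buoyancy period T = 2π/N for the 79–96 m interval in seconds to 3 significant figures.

ΔT = +3.1 K, ΔS = +1.88 psu (deep − shallow).
Δρ/ρ₀ = −αΔT + βΔS = -4.96 × 10⁻⁴ + 1.5228 × 10⁻³ = 1.0268 × 10⁻³, so Δρ ≈ 1.052 kg m⁻³.
N² = (g/ρ₀)·Δρ/Δz = g·(Δρ/ρ₀)/Δz = 9.8 × 1.0268 × 10⁻³ / 17 = 5.9192 × 10⁻⁴ s⁻².
N = √(5.9192 × 10⁻⁴) = 0.024329 rad s⁻¹ → T = 2π/N = 258.26 s ≈ 258 s.

258 s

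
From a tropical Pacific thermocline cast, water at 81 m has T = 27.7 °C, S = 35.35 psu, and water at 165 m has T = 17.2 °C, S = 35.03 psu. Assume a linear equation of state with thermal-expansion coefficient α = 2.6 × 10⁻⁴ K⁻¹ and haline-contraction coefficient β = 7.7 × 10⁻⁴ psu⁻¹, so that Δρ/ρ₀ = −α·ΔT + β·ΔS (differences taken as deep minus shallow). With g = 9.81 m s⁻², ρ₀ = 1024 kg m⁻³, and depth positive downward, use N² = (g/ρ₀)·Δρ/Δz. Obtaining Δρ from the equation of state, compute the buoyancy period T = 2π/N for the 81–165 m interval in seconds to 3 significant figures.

ΔT = -10.5 K, ΔS = -0.32 psu (deep − shallow).
Δρ/ρ₀ = −αΔT + βΔS = 2.73 × 10⁻³ − 2.464 × 10⁻⁴ = 2.4836 × 10⁻³, so Δρ ≈ 2.543 kg m⁻³.
N² = (g/ρ₀)·Δρ/Δz = g·(Δρ/ρ₀)/Δz = 9.81 × 2.4836 × 10⁻³ / 84 = 2.9005 × 10⁻⁴ s⁻².
N = √(2.9005 × 10⁻⁴) = 0.017031 rad s⁻¹ → T = 2π/N = 368.93 s ≈ 369 s.

369 s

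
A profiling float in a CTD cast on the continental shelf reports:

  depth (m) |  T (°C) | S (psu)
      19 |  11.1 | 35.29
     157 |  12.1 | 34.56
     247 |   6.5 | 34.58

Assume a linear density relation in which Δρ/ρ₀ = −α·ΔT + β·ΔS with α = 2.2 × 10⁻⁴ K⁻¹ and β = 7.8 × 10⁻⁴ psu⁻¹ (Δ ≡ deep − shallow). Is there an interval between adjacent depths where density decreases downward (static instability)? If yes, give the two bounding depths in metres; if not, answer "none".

19–157 m

Evaluate Δρ/ρ₀ = −αΔT + βΔS across each adjacent pair:
  19–157 m: −αΔT+βΔS = −(2.2 × 10⁻⁴)(+1.0)+(7.8 × 10⁻⁴)(-0.73) = -7.9 × 10⁻⁴ → UNSTABLE
  157–247 m: −αΔT+βΔS = −(2.2 × 10⁻⁴)(-5.6)+(7.8 × 10⁻⁴)(+0.02) = 1.2 × 10⁻³ → stable
The 19–157 m interval has Δρ < 0: lighter water underlies denser water.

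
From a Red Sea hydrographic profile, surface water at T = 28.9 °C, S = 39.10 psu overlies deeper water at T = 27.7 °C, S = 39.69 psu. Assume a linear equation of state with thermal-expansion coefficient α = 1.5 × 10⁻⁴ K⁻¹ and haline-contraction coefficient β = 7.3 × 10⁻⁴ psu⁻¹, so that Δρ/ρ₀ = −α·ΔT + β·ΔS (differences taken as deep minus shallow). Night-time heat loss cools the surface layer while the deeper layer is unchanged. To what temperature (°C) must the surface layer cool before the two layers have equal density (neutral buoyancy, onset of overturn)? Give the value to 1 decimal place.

Neutral buoyancy requires Δρ = 0, i.e. −α(T_deep − T_surf′) + β(S_deep − S_surf) = 0.
T_surf′ = T_deep − (β/α)·ΔS = 27.7 − (7.3 × 10⁻⁴/1.5 × 10⁻⁴)·(+0.59) = 24.829 °C.
Cooling required: 28.9 − (24.829) = 4.071 °C.

24.8 °C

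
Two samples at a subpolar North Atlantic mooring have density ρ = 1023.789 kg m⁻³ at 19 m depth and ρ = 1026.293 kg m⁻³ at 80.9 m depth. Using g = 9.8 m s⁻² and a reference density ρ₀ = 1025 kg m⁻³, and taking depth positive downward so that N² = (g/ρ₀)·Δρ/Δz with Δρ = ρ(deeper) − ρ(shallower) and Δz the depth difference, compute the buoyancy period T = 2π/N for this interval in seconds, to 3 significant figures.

319 s

Δρ = 1026.293 − 1023.789 = 2.504 kg m⁻³ over Δz = 80.9 − 19 = 61.9 m.
N² = (9.8/1025) × (2.504/61.9) = 3.8676 × 10⁻⁴ s⁻².
N = √(3.8676 × 10⁻⁴) = 0.019666 rad s⁻¹, so T = 2π/N = 319.49 s ≈ 319 s.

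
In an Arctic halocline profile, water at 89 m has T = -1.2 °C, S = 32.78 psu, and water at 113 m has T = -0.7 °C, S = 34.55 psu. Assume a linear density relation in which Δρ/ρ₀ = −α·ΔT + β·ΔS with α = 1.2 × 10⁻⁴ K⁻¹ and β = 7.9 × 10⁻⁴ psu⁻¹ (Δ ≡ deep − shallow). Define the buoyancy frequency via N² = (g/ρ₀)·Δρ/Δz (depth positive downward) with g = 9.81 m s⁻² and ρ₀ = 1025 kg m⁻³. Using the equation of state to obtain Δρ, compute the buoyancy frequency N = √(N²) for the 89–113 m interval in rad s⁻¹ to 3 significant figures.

ΔT = +0.5 K, ΔS = +1.77 psu (deep − shallow).
Δρ/ρ₀ = −αΔT + βΔS = -6.00 × 10⁻⁵ + 1.3983 × 10⁻³ = 1.3383 × 10⁻³, so Δρ ≈ 1.372 kg m⁻³.
N² = (g/ρ₀)·Δρ/Δz = g·(Δρ/ρ₀)/Δz = 9.81 × 1.3383 × 10⁻³ / 24 = 5.4703 × 10⁻⁴ s⁻².
N = √(5.4703 × 10⁻⁴) = 0.023389 rad s⁻¹ ≈ 0.0234 rad s⁻¹.

0.0234 rad s⁻¹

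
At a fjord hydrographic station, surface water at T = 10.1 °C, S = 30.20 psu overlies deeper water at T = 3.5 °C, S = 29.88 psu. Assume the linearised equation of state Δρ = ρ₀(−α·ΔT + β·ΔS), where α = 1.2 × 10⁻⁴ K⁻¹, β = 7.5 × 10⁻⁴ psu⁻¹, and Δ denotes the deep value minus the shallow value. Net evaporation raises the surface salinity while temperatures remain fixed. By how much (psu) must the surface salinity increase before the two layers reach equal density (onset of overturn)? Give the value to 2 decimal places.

Neutral buoyancy requires −α(T_deep − T_surf) + β(S_deep − S_surf′) = 0.
S_surf′ = S_deep − (α/β)·ΔT = 29.88 − (1.2 × 10⁻⁴/7.5 × 10⁻⁴)·(-6.6) = 30.9360 psu.
Increase required: 30.9360 − 30.20 = 0.7360 psu.

0.74 psu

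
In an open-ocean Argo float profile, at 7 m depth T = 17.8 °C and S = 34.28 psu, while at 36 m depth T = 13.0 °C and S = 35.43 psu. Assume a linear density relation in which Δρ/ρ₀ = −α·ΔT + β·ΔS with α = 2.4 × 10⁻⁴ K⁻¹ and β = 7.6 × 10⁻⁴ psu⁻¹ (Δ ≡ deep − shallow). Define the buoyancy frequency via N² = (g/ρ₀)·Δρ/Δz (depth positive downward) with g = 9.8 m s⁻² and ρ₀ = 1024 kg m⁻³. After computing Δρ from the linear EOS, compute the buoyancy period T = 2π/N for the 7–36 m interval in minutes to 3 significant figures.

ΔT = -4.8 K, ΔS = +1.15 psu (deep − shallow).
Δρ/ρ₀ = −αΔT + βΔS = 1.152 × 10⁻³ + 8.74 × 10⁻⁴ = 2.026 × 10⁻³, so Δρ ≈ 2.075 kg m⁻³.
N² = (g/ρ₀)·Δρ/Δz = g·(Δρ/ρ₀)/Δz = 9.8 × 2.026 × 10⁻³ / 29 = 6.8465 × 10⁻⁴ s⁻².
N = √(6.8465 × 10⁻⁴) = 0.026166 rad s⁻¹ → T = 2π/N = 240.13 s = 4.0022 min ≈ 4.00 min.

4.00 min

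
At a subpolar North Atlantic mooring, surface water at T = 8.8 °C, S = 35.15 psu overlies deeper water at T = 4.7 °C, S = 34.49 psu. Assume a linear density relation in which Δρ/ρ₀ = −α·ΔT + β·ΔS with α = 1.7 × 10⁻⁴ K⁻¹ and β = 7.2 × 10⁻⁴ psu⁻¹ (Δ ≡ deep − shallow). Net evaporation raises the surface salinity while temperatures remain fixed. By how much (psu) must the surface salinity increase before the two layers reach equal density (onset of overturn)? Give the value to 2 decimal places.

0.31 psu

Neutral buoyancy requires −α(T_deep − T_surf) + β(S_deep − S_surf′) = 0.
S_surf′ = S_deep − (α/β)·ΔT = 34.49 − (1.7 × 10⁻⁴/7.2 × 10⁻⁴)·(-4.1) = 35.4581 psu.
Increase required: 35.4581 − 35.15 = 0.3081 psu.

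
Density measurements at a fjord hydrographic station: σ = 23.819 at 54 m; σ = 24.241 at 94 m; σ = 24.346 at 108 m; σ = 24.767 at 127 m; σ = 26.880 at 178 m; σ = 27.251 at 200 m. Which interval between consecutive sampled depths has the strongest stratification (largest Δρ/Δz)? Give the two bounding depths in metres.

Compute the density gradient over each adjacent pair:
  54–94 m: Δρ/Δz = 0.422/40 = 0.011 kg m⁻⁴
  94–108 m: Δρ/Δz = 0.105/14 = 7.5 × 10⁻³ kg m⁻⁴
  108–127 m: Δρ/Δz = 0.421/19 = 0.022 kg m⁻⁴
  127–178 m: Δρ/Δz = 2.113/51 = 0.041 kg m⁻⁴
  178–200 m: Δρ/Δz = 0.371/22 = 0.017 kg m⁻⁴
The largest gradient is in the 127–178 m interval — the pycnocline.

127–178 m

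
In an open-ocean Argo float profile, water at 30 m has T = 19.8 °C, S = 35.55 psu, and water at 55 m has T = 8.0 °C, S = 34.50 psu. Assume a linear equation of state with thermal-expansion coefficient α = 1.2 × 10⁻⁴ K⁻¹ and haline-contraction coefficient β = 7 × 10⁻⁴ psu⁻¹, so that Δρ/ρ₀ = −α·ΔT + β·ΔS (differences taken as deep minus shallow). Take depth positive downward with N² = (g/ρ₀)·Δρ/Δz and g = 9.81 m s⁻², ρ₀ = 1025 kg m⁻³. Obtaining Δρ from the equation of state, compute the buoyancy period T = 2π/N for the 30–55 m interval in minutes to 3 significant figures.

6.41 min

ΔT = -11.8 K, ΔS = -1.05 psu (deep − shallow).
Δρ/ρ₀ = −αΔT + βΔS = 1.416 × 10⁻³ − 7.35 × 10⁻⁴ = 6.81 × 10⁻⁴, so Δρ ≈ 0.6980 kg m⁻³.
N² = (g/ρ₀)·Δρ/Δz = g·(Δρ/ρ₀)/Δz = 9.81 × 6.81 × 10⁻⁴ / 25 = 2.6722 × 10⁻⁴ s⁻².
N = √(2.6722 × 10⁻⁴) = 0.016347 rad s⁻¹ → T = 2π/N = 384.36 s = 6.4060 min ≈ 6.41 min.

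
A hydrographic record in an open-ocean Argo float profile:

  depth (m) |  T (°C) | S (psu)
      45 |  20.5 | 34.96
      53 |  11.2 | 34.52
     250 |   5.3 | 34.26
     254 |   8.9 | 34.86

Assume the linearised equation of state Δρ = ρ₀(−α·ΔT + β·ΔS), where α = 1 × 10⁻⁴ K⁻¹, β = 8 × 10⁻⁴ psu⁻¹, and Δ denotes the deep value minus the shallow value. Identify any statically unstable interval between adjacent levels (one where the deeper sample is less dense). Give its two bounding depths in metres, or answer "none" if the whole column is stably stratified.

none

Evaluate Δρ/ρ₀ = −αΔT + βΔS across each adjacent pair:
  45–53 m: −αΔT+βΔS = −(1 × 10⁻⁴)(-9.3)+(8 × 10⁻⁴)(-0.44) = 5.8 × 10⁻⁴ → stable
  53–250 m: −αΔT+βΔS = −(1 × 10⁻⁴)(-5.9)+(8 × 10⁻⁴)(-0.26) = 3.8 × 10⁻⁴ → stable
  250–254 m: −αΔT+βΔS = −(1 × 10⁻⁴)(+3.6)+(8 × 10⁻⁴)(+0.60) = 1.2 × 10⁻⁴ → stable
Every interval has Δρ > 0: the column is stably stratified throughout.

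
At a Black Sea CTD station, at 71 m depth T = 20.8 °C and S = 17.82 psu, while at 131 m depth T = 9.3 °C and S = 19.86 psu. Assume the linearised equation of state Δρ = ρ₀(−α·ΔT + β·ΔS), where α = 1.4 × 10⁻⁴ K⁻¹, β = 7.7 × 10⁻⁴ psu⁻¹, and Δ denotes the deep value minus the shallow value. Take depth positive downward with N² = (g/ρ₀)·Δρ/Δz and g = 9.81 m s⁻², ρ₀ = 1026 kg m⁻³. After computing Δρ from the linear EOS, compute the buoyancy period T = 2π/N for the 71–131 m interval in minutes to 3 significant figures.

ΔT = -11.5 K, ΔS = +2.04 psu (deep − shallow).
Δρ/ρ₀ = −αΔT + βΔS = 1.61 × 10⁻³ + 1.5708 × 10⁻³ = 3.1808 × 10⁻³, so Δρ ≈ 3.264 kg m⁻³.
N² = (g/ρ₀)·Δρ/Δz = g·(Δρ/ρ₀)/Δz = 9.81 × 3.1808 × 10⁻³ / 60 = 5.2006 × 10⁻⁴ s⁻².
N = √(5.2006 × 10⁻⁴) = 0.022805 rad s⁻¹ → T = 2π/N = 275.52 s = 4.5920 min ≈ 4.59 min.

4.59 min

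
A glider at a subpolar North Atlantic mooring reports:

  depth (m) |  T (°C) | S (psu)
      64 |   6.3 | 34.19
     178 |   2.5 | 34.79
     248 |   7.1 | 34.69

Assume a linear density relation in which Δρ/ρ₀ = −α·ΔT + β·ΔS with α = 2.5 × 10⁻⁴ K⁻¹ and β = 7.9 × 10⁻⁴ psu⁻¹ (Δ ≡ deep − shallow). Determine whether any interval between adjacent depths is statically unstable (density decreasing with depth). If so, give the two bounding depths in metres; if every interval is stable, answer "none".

178–248 m

Evaluate Δρ/ρ₀ = −αΔT + βΔS across each adjacent pair:
  64–178 m: −αΔT+βΔS = −(2.5 × 10⁻⁴)(-3.8)+(7.9 × 10⁻⁴)(+0.60) = 1.4 × 10⁻³ → stable
  178–248 m: −αΔT+βΔS = −(2.5 × 10⁻⁴)(+4.6)+(7.9 × 10⁻⁴)(-0.10) = -1.2 × 10⁻³ → UNSTABLE
The 178–248 m interval has Δρ < 0: lighter water underlies denser water.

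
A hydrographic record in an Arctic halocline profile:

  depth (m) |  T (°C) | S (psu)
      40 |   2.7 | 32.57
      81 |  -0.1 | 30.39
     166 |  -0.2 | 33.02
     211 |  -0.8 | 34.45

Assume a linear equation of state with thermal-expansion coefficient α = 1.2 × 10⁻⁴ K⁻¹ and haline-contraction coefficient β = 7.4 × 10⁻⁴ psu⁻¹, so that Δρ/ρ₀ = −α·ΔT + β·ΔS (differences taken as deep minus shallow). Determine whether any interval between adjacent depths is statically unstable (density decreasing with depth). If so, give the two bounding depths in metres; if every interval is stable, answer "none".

40–81 m

Evaluate Δρ/ρ₀ = −αΔT + βΔS across each adjacent pair:
  40–81 m: −αΔT+βΔS = −(1.2 × 10⁻⁴)(-2.8)+(7.4 × 10⁻⁴)(-2.18) = -1.3 × 10⁻³ → UNSTABLE
  81–166 m: −αΔT+βΔS = −(1.2 × 10⁻⁴)(-0.1)+(7.4 × 10⁻⁴)(+2.63) = 2.0 × 10⁻³ → stable
  166–211 m: −αΔT+βΔS = −(1.2 × 10⁻⁴)(-0.6)+(7.4 × 10⁻⁴)(+1.43) = 1.1 × 10⁻³ → stable
The 40–81 m interval has Δρ < 0: lighter water underlies denser water.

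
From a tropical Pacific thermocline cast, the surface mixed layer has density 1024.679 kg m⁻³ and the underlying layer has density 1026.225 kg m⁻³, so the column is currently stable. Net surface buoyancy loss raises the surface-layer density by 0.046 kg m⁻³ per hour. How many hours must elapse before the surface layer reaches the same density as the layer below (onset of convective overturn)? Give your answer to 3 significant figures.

Density deficit of the surface layer: 1026.225 − 1024.679 = 1.546 kg m⁻³.
Required change = 1.546 / 0.046 = 33.6 hours.

33.6 hours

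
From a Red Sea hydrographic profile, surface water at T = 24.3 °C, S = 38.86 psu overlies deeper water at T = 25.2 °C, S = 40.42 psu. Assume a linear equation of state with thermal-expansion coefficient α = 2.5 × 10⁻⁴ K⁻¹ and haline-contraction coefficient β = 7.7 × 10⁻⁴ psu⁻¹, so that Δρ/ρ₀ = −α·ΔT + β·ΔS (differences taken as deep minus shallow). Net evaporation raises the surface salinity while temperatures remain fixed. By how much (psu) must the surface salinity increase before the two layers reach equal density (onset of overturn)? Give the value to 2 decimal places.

Neutral buoyancy requires −α(T_deep − T_surf) + β(S_deep − S_surf′) = 0.
S_surf′ = S_deep − (α/β)·ΔT = 40.42 − (2.5 × 10⁻⁴/7.7 × 10⁻⁴)·(+0.9) = 40.1278 psu.
Increase required: 40.1278 − 38.86 = 1.2678 psu.

1.27 psu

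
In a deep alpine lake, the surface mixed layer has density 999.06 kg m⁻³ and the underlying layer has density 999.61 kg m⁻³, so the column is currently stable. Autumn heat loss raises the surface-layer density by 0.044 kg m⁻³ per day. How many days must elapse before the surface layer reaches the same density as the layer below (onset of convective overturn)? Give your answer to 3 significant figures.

Density deficit of the surface layer: 999.61 − 999.06 = 0.55 kg m⁻³.
Required change = 0.55 / 0.044 = 12.5 days.

12.5 days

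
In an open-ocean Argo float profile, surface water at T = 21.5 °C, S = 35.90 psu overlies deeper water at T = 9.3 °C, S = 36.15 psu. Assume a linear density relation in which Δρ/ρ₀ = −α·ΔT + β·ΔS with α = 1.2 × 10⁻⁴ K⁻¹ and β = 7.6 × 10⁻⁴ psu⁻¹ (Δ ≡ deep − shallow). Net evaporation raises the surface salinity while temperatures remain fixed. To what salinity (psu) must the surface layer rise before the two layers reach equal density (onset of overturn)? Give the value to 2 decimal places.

Neutral buoyancy requires −α(T_deep − T_surf) + β(S_deep − S_surf′) = 0.
S_surf′ = S_deep − (α/β)·ΔT = 36.15 − (1.2 × 10⁻⁴/7.6 × 10⁻⁴)·(-12.2) = 38.0763 psu.
Increase required: 38.0763 − 35.90 = 2.1763 psu.

38.08 psu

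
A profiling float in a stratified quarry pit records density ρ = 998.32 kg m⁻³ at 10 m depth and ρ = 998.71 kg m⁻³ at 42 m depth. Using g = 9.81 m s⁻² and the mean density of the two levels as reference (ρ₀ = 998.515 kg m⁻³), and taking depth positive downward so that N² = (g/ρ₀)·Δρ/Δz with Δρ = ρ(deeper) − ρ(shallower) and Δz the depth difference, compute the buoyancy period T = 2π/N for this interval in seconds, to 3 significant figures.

Δρ = 998.71 − 998.32 = 0.39 kg m⁻³ over Δz = 42 − 10 = 32 m.
N² = (9.81/998.515) × (0.39/32) = 1.1974 × 10⁻⁴ s⁻².
N = √(1.1974 × 10⁻⁴) = 0.010943 rad s⁻¹, so T = 2π/N = 574.17 s ≈ 574 s.

574 s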